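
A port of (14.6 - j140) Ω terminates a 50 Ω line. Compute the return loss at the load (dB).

Γ = (-35.4 − j140)/(64.6 − j140), |Γ| = 0.937
RL = −20·log₁₀|Γ| = −20·log₁₀(0.937)

RL ≈ 0.569 dB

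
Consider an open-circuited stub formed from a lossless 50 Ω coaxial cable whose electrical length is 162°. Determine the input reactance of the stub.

X_in ≈ 154 Ω (inductive)

tan(βl) = -0.325
For an open-circuited stub, Z_in = −jZ_0·cot(βl) = −jZ_0/tan(βl)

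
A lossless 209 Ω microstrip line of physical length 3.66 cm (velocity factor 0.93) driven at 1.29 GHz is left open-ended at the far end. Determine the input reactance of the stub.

λ = v/f = 0.93·c / 1.29 GHz = 0.216 m
βl = 2π·l/λ = 2π × 0.169 = 60.9°
tan(βl) = 1.8
For an open-ended stub, Z_in = −jZ_0·cot(βl) = −jZ_0/tan(βl)

X_in ≈ -116 Ω (capacitive)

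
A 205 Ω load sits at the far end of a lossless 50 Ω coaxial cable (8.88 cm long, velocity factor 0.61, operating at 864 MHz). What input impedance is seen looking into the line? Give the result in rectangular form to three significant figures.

Z_in ≈ 43.3 + j70.9 Ω

λ = v/f = 0.61·c / 864 MHz = 0.212 m
βl = 2π·l/λ = 2π × 0.419 = 151°
tan(βl) = tan(151°) = -0.556
Z_in = Z_0·(Z_L + jZ_0·tanβl)/(Z_0 + jZ_L·tanβl)
     = 50·(205 − j27.8)/(50 − j114)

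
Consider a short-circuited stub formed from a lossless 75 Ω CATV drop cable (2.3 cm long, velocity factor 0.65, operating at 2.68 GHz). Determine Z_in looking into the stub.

λ = v/f = 0.65·c / 2.68 GHz = 0.0728 m
βl = 2π·l/λ = 2π × 0.316 = 114°
tan(βl) = -2.27
For a short-circuited stub, Z_in = jZ_0·tan(βl)

Z_in ≈ −j170 Ω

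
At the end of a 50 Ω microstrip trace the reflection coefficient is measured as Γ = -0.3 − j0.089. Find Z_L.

Z_L = Z_0·(1 + Γ)/(1 − Γ) = 50·(0.7 − j0.089)/(1.3 + j0.089)

Z_L ≈ 26.6 − j5.24 Ω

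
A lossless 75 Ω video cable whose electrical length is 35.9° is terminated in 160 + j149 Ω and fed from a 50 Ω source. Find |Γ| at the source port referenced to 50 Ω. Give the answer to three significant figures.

tan(βl) = 0.724
Z_in = Z_0·(Z_L + jZ_0·tanβl)/(Z_0 + jZ_L·tanβl) = 94.6 − j130 Ω
Γ_s = (Z_in − Z_s)/(Z_in + Z_s) = (44.6 − j130)/(145 − j130), |Γ_s| = 0.708

|Γ| ≈ 0.708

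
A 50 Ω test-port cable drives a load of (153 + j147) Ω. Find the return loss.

Γ = (103 + j147)/(203 + j147), |Γ| = 0.716
RL = −20·log₁₀|Γ| = −20·log₁₀(0.716)

RL ≈ 2.9 dB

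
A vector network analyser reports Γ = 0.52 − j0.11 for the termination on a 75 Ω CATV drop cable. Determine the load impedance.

Z_L = Z_0·(1 + Γ)/(1 − Γ) = 75·(1.52 − j0.11)/(0.48 + j0.11)

Z_L ≈ 222 − j68 Ω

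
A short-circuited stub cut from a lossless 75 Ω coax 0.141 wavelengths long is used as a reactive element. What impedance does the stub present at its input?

Z_in ≈ +j91.8 Ω

βl = 2π × 0.141 = 50.8°
tan(βl) = 1.22
For a short-circuited stub, Z_in = jZ_0·tan(βl)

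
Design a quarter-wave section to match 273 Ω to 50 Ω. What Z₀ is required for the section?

Z_qwt = √(Z_0·R_L) = √(50 × 273) = √13650

Z_qwt ≈ 117 Ω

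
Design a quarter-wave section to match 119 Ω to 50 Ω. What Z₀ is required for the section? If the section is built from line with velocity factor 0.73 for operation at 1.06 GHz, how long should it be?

Z_qwt ≈ 77.1 Ω; length ≈ 5.17 cm

Z_qwt = √(Z_0·R_L) = √(50 × 119) = √5950
λ = 0.73·c/f = 0.207 m, so l = λ/4 = 0.0517 m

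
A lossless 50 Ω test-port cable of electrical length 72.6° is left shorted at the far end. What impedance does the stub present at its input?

Z_in ≈ +j160 Ω

tan(βl) = 3.19
For a shorted stub, Z_in = jZ_0·tan(βl)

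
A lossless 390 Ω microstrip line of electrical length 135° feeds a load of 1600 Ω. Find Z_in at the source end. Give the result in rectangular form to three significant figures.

Z_in ≈ 179 + j346 Ω

tan(βl) = tan(135°) = -1
Z_in = Z_0·(Z_L + jZ_0·tanβl)/(Z_0 + jZ_L·tanβl)
     = 390·(1600 − j390)/(390 − j1600)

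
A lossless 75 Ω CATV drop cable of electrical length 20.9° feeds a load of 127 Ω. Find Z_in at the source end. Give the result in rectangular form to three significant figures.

tan(βl) = tan(20.9°) = 0.382
Z_in = Z_0·(Z_L + jZ_0·tanβl)/(Z_0 + jZ_L·tanβl)
     = 75·(127 + j28.6)/(75 + j48.5)

Z_in ≈ 103 − j37.7 Ω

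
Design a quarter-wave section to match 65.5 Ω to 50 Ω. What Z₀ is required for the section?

Z_qwt ≈ 57.2 Ω

Z_qwt = √(Z_0·R_L) = √(50 × 65.5) = √3275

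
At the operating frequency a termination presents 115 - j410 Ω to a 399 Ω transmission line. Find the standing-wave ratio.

VSWR ≈ 7.28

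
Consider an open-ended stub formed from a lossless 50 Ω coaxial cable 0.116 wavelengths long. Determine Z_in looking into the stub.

βl = 2π × 0.116 = 41.8°
tan(βl) = 0.893
For an open-ended stub, Z_in = −jZ_0·cot(βl) = −jZ_0/tan(βl)

Z_in ≈ −j56 Ω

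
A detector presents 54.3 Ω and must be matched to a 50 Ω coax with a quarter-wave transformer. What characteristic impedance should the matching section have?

Z_qwt = √(Z_0·R_L) = √(50 × 54.3) = √2715

Z_qwt ≈ 52.1 Ω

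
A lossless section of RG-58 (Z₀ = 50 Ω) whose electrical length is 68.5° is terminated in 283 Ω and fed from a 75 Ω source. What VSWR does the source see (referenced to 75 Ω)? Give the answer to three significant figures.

tan(βl) = 2.54
Z_in = Z_0·(Z_L + jZ_0·tanβl)/(Z_0 + jZ_L·tanβl) = 10.2 − j19 Ω
Γ_s = (Z_in − Z_s)/(Z_in + Z_s) = (-64.8 − j19)/(85.2 − j19), |Γ_s| = 0.774
VSWR = (1 + |Γ_s|)/(1 − |Γ_s|)

VSWR ≈ 7.87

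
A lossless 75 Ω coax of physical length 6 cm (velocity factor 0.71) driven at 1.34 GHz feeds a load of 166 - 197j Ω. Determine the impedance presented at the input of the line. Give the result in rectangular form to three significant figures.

Z_in ≈ 46 + j111 Ω

λ = v/f = 0.71·c / 1.34 GHz = 0.159 m
βl = 2π·l/λ = 2π × 0.377 = 136°
tan(βl) = tan(136°) = -0.969
Z_in = Z_0·(Z_L + jZ_0·tanβl)/(Z_0 + jZ_L·tanβl)
     = 75·(166 − j270)/(-116 − j161)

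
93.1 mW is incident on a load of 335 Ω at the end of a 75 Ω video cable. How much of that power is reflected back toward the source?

Γ = (335 − 75)/(335 + 75) = 0.634
|Γ|² = 0.402
P_refl = |Γ|²·P_inc = 37.4 mW, P_del = (1 − |Γ|²)·P_inc = 55.7 mW

P_reflected ≈ 37.4 mW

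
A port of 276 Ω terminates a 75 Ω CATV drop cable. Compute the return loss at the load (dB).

RL ≈ 4.84 dB

Γ = (276 − 75)/(276 + 75) = 0.573
RL = −20·log₁₀|Γ| = −20·log₁₀(0.573)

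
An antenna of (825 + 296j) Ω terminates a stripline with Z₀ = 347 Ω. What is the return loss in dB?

Γ = (478 + j296)/(1172 + j296), |Γ| = 0.465
RL = −20·log₁₀|Γ| = −20·log₁₀(0.465)

RL ≈ 6.65 dB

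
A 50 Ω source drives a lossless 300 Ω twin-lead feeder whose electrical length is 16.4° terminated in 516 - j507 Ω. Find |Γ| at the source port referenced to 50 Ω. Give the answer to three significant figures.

tan(βl) = 0.294
Z_in = Z_0·(Z_L + jZ_0·tanβl)/(Z_0 + jZ_L·tanβl) = 224 − j355 Ω
Γ_s = (Z_in − Z_s)/(Z_in + Z_s) = (174 − j355)/(274 − j355), |Γ_s| = 0.882

|Γ| ≈ 0.882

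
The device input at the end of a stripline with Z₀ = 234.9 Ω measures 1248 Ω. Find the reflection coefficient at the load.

Γ = (Z_L − Z_0)/(Z_L + Z_0) = (1248 − 234.9)/(1248 + 234.9) = 1013/1483

Γ = 0.683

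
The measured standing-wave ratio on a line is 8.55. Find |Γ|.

|Γ| = (S − 1)/(S + 1) = (8.55 − 1)/(8.55 + 1) = 7.55/9.55

|Γ| ≈ 0.791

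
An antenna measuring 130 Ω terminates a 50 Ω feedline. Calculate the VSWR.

VSWR ≈ 2.6

For a purely resistive load, VSWR = R_L/Z_0 or Z_0/R_L (whichever > 1) = 130/50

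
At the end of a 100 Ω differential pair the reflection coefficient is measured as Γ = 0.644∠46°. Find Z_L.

Z_L = Z_0·(1 + Γ)/(1 − Γ) = 100·(1.45 + j0.463)/(0.553 − j0.463)

Z_L ≈ 113 + j178 Ω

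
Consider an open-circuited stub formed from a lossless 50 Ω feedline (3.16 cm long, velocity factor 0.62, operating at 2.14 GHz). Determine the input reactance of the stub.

X_in ≈ 43.3 Ω (inductive)

λ = v/f = 0.62·c / 2.14 GHz = 0.0869 m
βl = 2π·l/λ = 2π × 0.364 = 131°
tan(βl) = -1.16
For an open-circuited stub, Z_in = −jZ_0·cot(βl) = −jZ_0/tan(βl)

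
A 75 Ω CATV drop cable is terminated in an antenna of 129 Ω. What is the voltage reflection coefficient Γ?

Γ = 0.265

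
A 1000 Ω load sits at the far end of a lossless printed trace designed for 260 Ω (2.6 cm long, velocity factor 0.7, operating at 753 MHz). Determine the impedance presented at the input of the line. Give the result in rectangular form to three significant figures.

Z_in ≈ 192 − j317 Ω

λ = v/f = 0.7·c / 753 MHz = 0.279 m
βl = 2π·l/λ = 2π × 0.0932 = 33.6°
tan(βl) = tan(33.6°) = 0.663
Z_in = Z_0·(Z_L + jZ_0·tanβl)/(Z_0 + jZ_L·tanβl)
     = 260·(1000 + j172)/(260 + j663)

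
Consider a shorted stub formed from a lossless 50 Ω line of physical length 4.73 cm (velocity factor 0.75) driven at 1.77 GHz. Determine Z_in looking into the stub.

Z_in ≈ −j51.9 Ω

λ = v/f = 0.75·c / 1.77 GHz = 0.127 m
βl = 2π·l/λ = 2π × 0.372 = 134°
tan(βl) = -1.04
For a shorted stub, Z_in = jZ_0·tan(βl)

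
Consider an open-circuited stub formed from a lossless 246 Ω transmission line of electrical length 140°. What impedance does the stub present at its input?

tan(βl) = -0.839
For an open-circuited stub, Z_in = −jZ_0·cot(βl) = −jZ_0/tan(βl)

Z_in ≈ +j293 Ω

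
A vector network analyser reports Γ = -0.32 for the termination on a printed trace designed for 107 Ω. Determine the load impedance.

Z_L = Z_0·(1 + Γ)/(1 − Γ) = 107·(0.68)/(1.32)

Z_L ≈ 55.1 Ω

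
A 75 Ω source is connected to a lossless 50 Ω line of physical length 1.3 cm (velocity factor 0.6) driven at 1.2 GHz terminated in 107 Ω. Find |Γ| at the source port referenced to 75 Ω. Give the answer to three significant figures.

λ = v/f = 0.6·c / 1.2 GHz = 0.15 m
βl = 2π·l/λ = 2π × 0.0867 = 31.2°
tan(βl) = 0.606
Z_in = Z_0·(Z_L + jZ_0·tanβl)/(Z_0 + jZ_L·tanβl) = 54.6 − j40.5 Ω
Γ_s = (Z_in − Z_s)/(Z_in + Z_s) = (-20.4 − j40.5)/(130 − j40.5), |Γ_s| = 0.334

|Γ| ≈ 0.334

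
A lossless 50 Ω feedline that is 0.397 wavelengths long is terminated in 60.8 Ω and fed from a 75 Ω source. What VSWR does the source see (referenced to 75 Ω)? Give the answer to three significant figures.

βl = 2π × 0.397 = 143°
tan(βl) = -0.756
Z_in = Z_0·(Z_L + jZ_0·tanβl)/(Z_0 + jZ_L·tanβl) = 51.8 + j9.81 Ω
Γ_s = (Z_in − Z_s)/(Z_in + Z_s) = (-23.2 + j9.81)/(127 + j9.81), |Γ_s| = 0.198
VSWR = (1 + |Γ_s|)/(1 − |Γ_s|)

VSWR ≈ 1.49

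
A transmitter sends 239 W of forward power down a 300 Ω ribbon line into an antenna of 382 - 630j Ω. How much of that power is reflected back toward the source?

|Γ| = |(82 − j630)/(682 − j630)| = 0.684
|Γ|² = 0.468
P_refl = |Γ|²·P_inc = 112 W, P_del = (1 − |Γ|²)·P_inc = 127 W

P_reflected ≈ 112 W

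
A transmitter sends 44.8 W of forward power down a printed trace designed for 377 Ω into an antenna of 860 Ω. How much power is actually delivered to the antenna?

Γ = (860 − 377)/(860 + 377) = 0.39
|Γ|² = 0.152
P_refl = |Γ|²·P_inc = 6.83 W, P_del = (1 − |Γ|²)·P_inc = 38 W

P_delivered ≈ 38 W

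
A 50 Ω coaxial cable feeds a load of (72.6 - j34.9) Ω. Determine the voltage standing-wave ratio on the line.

VSWR ≈ 1.97

Γ = (Z_L − Z_0)/(Z_L + Z_0) = (22.6 − j34.9)/(122.6 − j34.9)
|Γ| = 41.6/127 = 0.326
VSWR = (1 + |Γ|)/(1 − |Γ|) = 1.33/0.674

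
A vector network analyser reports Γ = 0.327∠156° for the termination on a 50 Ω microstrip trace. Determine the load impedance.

Z_L ≈ 26.2 + j7.8 Ω

Z_L = Z_0·(1 + Γ)/(1 − Γ) = 50·(0.701 + j0.133)/(1.3 − j0.133)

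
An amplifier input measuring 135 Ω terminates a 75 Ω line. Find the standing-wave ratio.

Γ = (135 − 75)/(135 + 75) = 0.286
VSWR = (1 + 0.286)/(1 − 0.286)

VSWR ≈ 1.8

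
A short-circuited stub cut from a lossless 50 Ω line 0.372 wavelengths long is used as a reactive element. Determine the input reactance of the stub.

βl = 2π × 0.372 = 134°
tan(βl) = -1.04
For a short-circuited stub, Z_in = jZ_0·tan(βl)

X_in ≈ -51.9 Ω (capacitive)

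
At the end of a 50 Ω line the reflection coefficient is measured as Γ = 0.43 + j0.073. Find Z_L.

Z_L = Z_0·(1 + Γ)/(1 − Γ) = 50·(1.43 + j0.073)/(0.57 − j0.073)

Z_L ≈ 123 + j22.1 Ω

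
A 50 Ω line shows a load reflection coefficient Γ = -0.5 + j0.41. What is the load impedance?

Z_L = Z_0·(1 + Γ)/(1 − Γ) = 50·(0.5 + j0.41)/(1.5 − j0.41)

Z_L ≈ 12 + j17 Ω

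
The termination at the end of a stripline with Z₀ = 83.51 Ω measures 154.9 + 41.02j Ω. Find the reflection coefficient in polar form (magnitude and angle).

Γ ≈ 0.34 ∠ 20.1°

Γ = (Z_L − Z_0)/(Z_L + Z_0) = (71.39 + j41.02)/(238.4 + j41.02)
|Γ| = 82.3/242 = 0.34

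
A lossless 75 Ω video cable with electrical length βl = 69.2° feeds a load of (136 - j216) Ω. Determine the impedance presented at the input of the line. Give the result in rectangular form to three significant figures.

tan(βl) = tan(69.2°) = 2.63
Z_in = Z_0·(Z_L + jZ_0·tanβl)/(Z_0 + jZ_L·tanβl)
     = 75·(136 − j18.6)/(644 + j358)

Z_in ≈ 11.2 − j8.38 Ω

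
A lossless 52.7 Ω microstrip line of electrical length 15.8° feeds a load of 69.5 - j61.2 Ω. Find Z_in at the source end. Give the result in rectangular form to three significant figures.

tan(βl) = tan(15.8°) = 0.283
Z_in = Z_0·(Z_L + jZ_0·tanβl)/(Z_0 + jZ_L·tanβl)
     = 52.7·(69.5 − j46.3)/(70 + j19.7)

Z_in ≈ 39.4 − j45.9 Ω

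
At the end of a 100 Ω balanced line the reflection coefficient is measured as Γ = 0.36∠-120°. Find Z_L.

Z_L ≈ 58.4 − j41.9 Ω

Z_L = Z_0·(1 + Γ)/(1 − Γ) = 100·(0.82 − j0.312)/(1.18 + j0.312)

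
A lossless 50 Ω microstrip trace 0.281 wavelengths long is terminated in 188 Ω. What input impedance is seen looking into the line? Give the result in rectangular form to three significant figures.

βl = 2π × 0.281 = 101°
tan(βl) = tan(101°) = -5.07
Z_in = Z_0·(Z_L + jZ_0·tanβl)/(Z_0 + jZ_L·tanβl)
     = 50·(188 − j253)/(50 − j953)

Z_in ≈ 13.8 + j9.14 Ω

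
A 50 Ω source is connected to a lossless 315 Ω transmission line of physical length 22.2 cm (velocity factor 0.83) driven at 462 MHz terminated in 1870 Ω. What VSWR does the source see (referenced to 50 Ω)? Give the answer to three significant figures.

λ = v/f = 0.83·c / 462 MHz = 0.539 m
βl = 2π·l/λ = 2π × 0.412 = 148°
tan(βl) = -0.618
Z_in = Z_0·(Z_L + jZ_0·tanβl)/(Z_0 + jZ_L·tanβl) = 179 + j461 Ω
Γ_s = (Z_in − Z_s)/(Z_in + Z_s) = (129 + j461)/(229 + j461), |Γ_s| = 0.93
VSWR = (1 + |Γ_s|)/(1 − |Γ_s|)

VSWR ≈ 27.6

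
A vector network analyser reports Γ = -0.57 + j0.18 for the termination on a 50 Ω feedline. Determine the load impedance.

Z_L ≈ 12.9 + j7.21 Ω

Z_L = Z_0·(1 + Γ)/(1 − Γ) = 50·(0.43 + j0.18)/(1.57 − j0.18)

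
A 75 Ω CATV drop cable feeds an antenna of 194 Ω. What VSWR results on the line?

VSWR ≈ 2.59

For a purely resistive load, VSWR = R_L/Z_0 or Z_0/R_L (whichever > 1) = 194/75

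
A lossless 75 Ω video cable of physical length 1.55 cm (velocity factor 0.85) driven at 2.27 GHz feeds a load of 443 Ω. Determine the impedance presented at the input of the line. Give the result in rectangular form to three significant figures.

λ = v/f = 0.85·c / 2.27 GHz = 0.112 m
βl = 2π·l/λ = 2π × 0.138 = 49.7°
tan(βl) = tan(49.7°) = 1.18
Z_in = Z_0·(Z_L + jZ_0·tanβl)/(Z_0 + jZ_L·tanβl)
     = 75·(443 + j88.4)/(75 + j522)

Z_in ≈ 21.4 − j60.6 Ω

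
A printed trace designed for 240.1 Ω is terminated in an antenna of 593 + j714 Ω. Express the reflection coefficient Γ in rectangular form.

Γ = (Z_L − Z_0)/(Z_L + Z_0) = (352.9 + j714)/(833.1 + j714)

Γ ≈ 0.668 + j0.285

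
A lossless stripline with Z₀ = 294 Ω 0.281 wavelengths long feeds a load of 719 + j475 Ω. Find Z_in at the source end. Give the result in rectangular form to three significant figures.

βl = 2π × 0.281 = 101°
tan(βl) = tan(101°) = -5.07
Z_in = Z_0·(Z_L + jZ_0·tanβl)/(Z_0 + jZ_L·tanβl)
     = 294·(719 − j1020)/(2700 − j3640)

Z_in ≈ 80.6 − j1.75 Ω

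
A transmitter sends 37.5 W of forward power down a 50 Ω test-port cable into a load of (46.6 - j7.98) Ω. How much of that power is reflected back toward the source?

P_reflected ≈ 0.3 W

|Γ| = |(-3.4 − j7.98)/(96.6 − j7.98)| = 0.0895
|Γ|² = 0.00801
P_refl = |Γ|²·P_inc = 0.3 W, P_del = (1 − |Γ|²)·P_inc = 37.2 W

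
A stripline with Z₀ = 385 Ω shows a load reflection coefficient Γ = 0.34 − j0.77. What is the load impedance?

Z_L = Z_0·(1 + Γ)/(1 − Γ) = 385·(1.34 − j0.77)/(0.66 + j0.77)

Z_L ≈ 109 − j576 Ω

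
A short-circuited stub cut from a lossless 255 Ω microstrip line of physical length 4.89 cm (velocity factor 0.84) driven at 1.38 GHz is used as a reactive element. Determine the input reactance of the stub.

λ = v/f = 0.84·c / 1.38 GHz = 0.183 m
βl = 2π·l/λ = 2π × 0.268 = 96.4°
tan(βl) = -8.91
For a short-circuited stub, Z_in = jZ_0·tan(βl)

X_in ≈ -2270 Ω (capacitive)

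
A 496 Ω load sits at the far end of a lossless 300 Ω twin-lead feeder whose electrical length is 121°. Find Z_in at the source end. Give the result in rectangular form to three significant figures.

tan(βl) = tan(121°) = -1.66
Z_in = Z_0·(Z_L + jZ_0·tanβl)/(Z_0 + jZ_L·tanβl)
     = 300·(496 − j499)/(300 − j825)

Z_in ≈ 218 + j101 Ω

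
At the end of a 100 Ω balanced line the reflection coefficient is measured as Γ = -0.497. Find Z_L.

Z_L = Z_0·(1 + Γ)/(1 − Γ) = 100·(0.503)/(1.5)

Z_L ≈ 33.6 Ω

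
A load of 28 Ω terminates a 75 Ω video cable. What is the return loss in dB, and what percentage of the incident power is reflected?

Γ = (28 − 75)/(28 + 75) = -0.456
RL = −20·log₁₀(0.456) = 6.81 dB
P_refl/P_inc = |Γ|² = 0.208

RL ≈ 6.81 dB; 20.8% of incident power reflected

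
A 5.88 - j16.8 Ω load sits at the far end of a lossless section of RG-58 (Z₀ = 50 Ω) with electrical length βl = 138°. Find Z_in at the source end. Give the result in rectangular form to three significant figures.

tan(βl) = tan(138°) = -0.9
Z_in = Z_0·(Z_L + jZ_0·tanβl)/(Z_0 + jZ_L·tanβl)
     = 50·(5.88 − j61.8)/(34.9 − j5.29)

Z_in ≈ 21.4 − j85.4 Ω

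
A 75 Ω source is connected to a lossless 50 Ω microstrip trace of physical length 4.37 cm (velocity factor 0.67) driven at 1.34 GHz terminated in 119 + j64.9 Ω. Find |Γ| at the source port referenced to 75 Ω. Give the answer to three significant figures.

λ = v/f = 0.67·c / 1.34 GHz = 0.15 m
βl = 2π·l/λ = 2π × 0.291 = 105°
tan(βl) = -3.76
Z_in = Z_0·(Z_L + jZ_0·tanβl)/(Z_0 + jZ_L·tanβl) = 15.7 + j2.96 Ω
Γ_s = (Z_in − Z_s)/(Z_in + Z_s) = (-59.3 + j2.96)/(90.7 + j2.96), |Γ_s| = 0.654

|Γ| ≈ 0.654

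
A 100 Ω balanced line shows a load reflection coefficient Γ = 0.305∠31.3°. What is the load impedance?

Z_L ≈ 159 + j55.4 Ω

Z_L = Z_0·(1 + Γ)/(1 − Γ) = 100·(1.26 + j0.158)/(0.739 − j0.158)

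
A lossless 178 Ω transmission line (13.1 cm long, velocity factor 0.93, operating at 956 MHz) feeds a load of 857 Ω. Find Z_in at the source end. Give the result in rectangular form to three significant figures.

Z_in ≈ 267 + j368 Ω

λ = v/f = 0.93·c / 956 MHz = 0.292 m
βl = 2π·l/λ = 2π × 0.449 = 162°
tan(βl) = tan(162°) = -0.333
Z_in = Z_0·(Z_L + jZ_0·tanβl)/(Z_0 + jZ_L·tanβl)
     = 178·(857 − j59.2)/(178 − j285)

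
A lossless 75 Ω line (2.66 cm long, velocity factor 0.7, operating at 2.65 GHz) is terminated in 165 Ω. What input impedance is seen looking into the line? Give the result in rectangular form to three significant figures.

Z_in ≈ 43.1 + j33.1 Ω

λ = v/f = 0.7·c / 2.65 GHz = 0.0792 m
βl = 2π·l/λ = 2π × 0.336 = 121°
tan(βl) = tan(121°) = -1.67
Z_in = Z_0·(Z_L + jZ_0·tanβl)/(Z_0 + jZ_L·tanβl)
     = 75·(165 − j126)/(75 − j276)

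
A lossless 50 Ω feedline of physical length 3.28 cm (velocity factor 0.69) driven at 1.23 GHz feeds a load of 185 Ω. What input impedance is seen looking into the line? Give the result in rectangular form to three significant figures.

Z_in ≈ 15.1 − j16.6 Ω

λ = v/f = 0.69·c / 1.23 GHz = 0.168 m
βl = 2π·l/λ = 2π × 0.195 = 70.2°
tan(βl) = tan(70.2°) = 2.77
Z_in = Z_0·(Z_L + jZ_0·tanβl)/(Z_0 + jZ_L·tanβl)
     = 50·(185 + j139)/(50 + j513)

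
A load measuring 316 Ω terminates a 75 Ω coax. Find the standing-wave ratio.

VSWR ≈ 4.21

For a purely resistive load, VSWR = R_L/Z_0 or Z_0/R_L (whichever > 1) = 316/75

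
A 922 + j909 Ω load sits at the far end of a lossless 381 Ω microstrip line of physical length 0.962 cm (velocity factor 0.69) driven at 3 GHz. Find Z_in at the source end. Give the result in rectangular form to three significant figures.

λ = v/f = 0.69·c / 3 GHz = 0.069 m
βl = 2π·l/λ = 2π × 0.139 = 50.2°
tan(βl) = tan(50.2°) = 1.2
Z_in = Z_0·(Z_L + jZ_0·tanβl)/(Z_0 + jZ_L·tanβl)
     = 381·(922 + j1370)/(-710 + j1110)

Z_in ≈ 189 − j439 Ω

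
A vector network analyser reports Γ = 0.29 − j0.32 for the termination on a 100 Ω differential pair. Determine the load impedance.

Z_L ≈ 134 − j106 Ω

Z_L = Z_0·(1 + Γ)/(1 − Γ) = 100·(1.29 − j0.32)/(0.71 + j0.32)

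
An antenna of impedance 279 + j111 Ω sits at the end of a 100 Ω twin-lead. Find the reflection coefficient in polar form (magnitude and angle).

Γ ≈ 0.533 ∠ 15.5°

Γ = (Z_L − Z_0)/(Z_L + Z_0) = (179 + j111)/(379 + j111)
|Γ| = 211/395 = 0.533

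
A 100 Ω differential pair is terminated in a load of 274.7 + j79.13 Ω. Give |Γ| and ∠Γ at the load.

Γ ≈ 0.501 ∠ 12.4°

Γ = (Z_L − Z_0)/(Z_L + Z_0) = (174.7 + j79.13)/(374.7 + j79.13)
|Γ| = 192/383 = 0.501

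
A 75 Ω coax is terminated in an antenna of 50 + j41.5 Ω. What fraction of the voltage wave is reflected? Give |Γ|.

|Γ| ≈ 0.368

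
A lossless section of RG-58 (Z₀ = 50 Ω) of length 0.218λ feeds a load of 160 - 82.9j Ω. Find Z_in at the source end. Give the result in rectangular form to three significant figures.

Z_in ≈ 12.2 − j3.12 Ω

βl = 2π × 0.218 = 78.5°
tan(βl) = tan(78.5°) = 4.91
Z_in = Z_0·(Z_L + jZ_0·tanβl)/(Z_0 + jZ_L·tanβl)
     = 50·(160 + j162)/(457 + j785)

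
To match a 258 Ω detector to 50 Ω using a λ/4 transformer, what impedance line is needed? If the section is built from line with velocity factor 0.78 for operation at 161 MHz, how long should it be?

Z_qwt ≈ 114 Ω; length ≈ 36.3 cm

Z_qwt = √(Z_0·R_L) = √(50 × 258) = √12900
λ = 0.78·c/f = 1.45 m, so l = λ/4 = 0.363 m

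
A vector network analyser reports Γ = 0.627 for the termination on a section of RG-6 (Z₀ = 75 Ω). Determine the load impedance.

Z_L = Z_0·(1 + Γ)/(1 − Γ) = 75·(1.63)/(0.373)

Z_L ≈ 327 Ω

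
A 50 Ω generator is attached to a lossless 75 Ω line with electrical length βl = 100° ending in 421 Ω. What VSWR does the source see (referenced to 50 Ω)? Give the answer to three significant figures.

tan(βl) = -5.67
Z_in = Z_0·(Z_L + jZ_0·tanβl)/(Z_0 + jZ_L·tanβl) = 13.8 + j12.8 Ω
Γ_s = (Z_in − Z_s)/(Z_in + Z_s) = (-36.2 + j12.8)/(63.8 + j12.8), |Γ_s| = 0.591
VSWR = (1 + |Γ_s|)/(1 − |Γ_s|)

VSWR ≈ 3.89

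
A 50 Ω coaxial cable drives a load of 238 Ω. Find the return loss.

RL ≈ 3.7 dB

Γ = (238 − 50)/(238 + 50) = 0.653
RL = −20·log₁₀|Γ| = −20·log₁₀(0.653)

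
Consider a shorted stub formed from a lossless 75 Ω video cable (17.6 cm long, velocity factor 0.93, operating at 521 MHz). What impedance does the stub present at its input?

λ = v/f = 0.93·c / 521 MHz = 0.536 m
βl = 2π·l/λ = 2π × 0.329 = 118°
tan(βl) = -1.86
For a shorted stub, Z_in = jZ_0·tan(βl)

Z_in ≈ −j139 Ω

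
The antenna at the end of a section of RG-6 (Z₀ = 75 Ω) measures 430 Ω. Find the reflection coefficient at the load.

Γ = 0.703

Γ = (Z_L − Z_0)/(Z_L + Z_0) = (430 − 75)/(430 + 75) = 355/505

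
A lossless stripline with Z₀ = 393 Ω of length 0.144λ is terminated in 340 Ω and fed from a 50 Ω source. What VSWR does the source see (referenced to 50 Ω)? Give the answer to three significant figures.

βl = 2π × 0.144 = 51.8°
tan(βl) = 1.27
Z_in = Z_0·(Z_L + jZ_0·tanβl)/(Z_0 + jZ_L·tanβl) = 403 + j56.9 Ω
Γ_s = (Z_in − Z_s)/(Z_in + Z_s) = (353 + j56.9)/(453 + j56.9), |Γ_s| = 0.783
VSWR = (1 + |Γ_s|)/(1 − |Γ_s|)

VSWR ≈ 8.22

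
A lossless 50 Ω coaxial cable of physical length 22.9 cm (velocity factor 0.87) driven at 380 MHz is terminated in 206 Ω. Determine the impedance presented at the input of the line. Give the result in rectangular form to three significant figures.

Z_in ≈ 15.9 + j26.7 Ω

λ = v/f = 0.87·c / 380 MHz = 0.687 m
βl = 2π·l/λ = 2π × 0.333 = 120°
tan(βl) = tan(120°) = -1.73
Z_in = Z_0·(Z_L + jZ_0·tanβl)/(Z_0 + jZ_L·tanβl)
     = 50·(206 − j86.5)/(50 − j356)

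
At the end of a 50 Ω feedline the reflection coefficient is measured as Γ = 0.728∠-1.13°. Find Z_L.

Z_L = Z_0·(1 + Γ)/(1 − Γ) = 50·(1.73 − j0.0144)/(0.272 + j0.0144)

Z_L ≈ 316 − j19.3 Ω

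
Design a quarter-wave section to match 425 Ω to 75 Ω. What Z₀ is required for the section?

Z_qwt ≈ 179 Ω

Z_qwt = √(Z_0·R_L) = √(75 × 425) = √31880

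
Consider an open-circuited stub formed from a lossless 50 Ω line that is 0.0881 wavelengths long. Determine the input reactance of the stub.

X_in ≈ -80.9 Ω (capacitive)

βl = 2π × 0.0881 = 31.7°
tan(βl) = 0.618
For an open-circuited stub, Z_in = −jZ_0·cot(βl) = −jZ_0/tan(βl)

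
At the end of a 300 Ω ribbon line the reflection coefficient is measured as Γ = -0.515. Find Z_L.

Z_L ≈ 96 Ω

Z_L = Z_0·(1 + Γ)/(1 − Γ) = 300·(0.485)/(1.52)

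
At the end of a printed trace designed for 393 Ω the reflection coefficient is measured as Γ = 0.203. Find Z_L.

Z_L = Z_0·(1 + Γ)/(1 − Γ) = 393·(1.2)/(0.797)

Z_L ≈ 593 Ω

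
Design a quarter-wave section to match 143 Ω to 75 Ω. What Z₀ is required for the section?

Z_qwt = √(Z_0·R_L) = √(75 × 143) = √10720

Z_qwt ≈ 104 Ω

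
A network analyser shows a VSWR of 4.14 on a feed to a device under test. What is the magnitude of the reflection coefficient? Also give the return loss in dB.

|Γ| = (S − 1)/(S + 1) = (4.14 − 1)/(4.14 + 1) = 3.14/5.14
RL = −20·log₁₀|Γ| = −20·log₁₀(0.611)

|Γ| ≈ 0.611; return loss ≈ 4.28 dB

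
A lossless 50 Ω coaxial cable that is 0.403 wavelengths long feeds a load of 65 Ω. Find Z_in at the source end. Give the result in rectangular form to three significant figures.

βl = 2π × 0.403 = 145°
tan(βl) = tan(145°) = -0.698
Z_in = Z_0·(Z_L + jZ_0·tanβl)/(Z_0 + jZ_L·tanβl)
     = 50·(65 − j34.9)/(50 − j45.4)

Z_in ≈ 53 + j13.2 Ω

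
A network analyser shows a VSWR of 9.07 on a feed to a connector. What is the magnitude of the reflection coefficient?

|Γ| ≈ 0.801

|Γ| = (S − 1)/(S + 1) = (9.07 − 1)/(9.07 + 1) = 8.07/10.1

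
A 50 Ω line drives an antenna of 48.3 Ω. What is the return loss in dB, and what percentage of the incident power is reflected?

Γ = (48.3 − 50)/(48.3 + 50) = -0.0173
RL = −20·log₁₀(0.0173) = 35.2 dB
P_refl/P_inc = |Γ|² = 0.000299

RL ≈ 35.2 dB; 0.0299% of incident power reflected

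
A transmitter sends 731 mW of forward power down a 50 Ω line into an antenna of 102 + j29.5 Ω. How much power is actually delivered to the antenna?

P_delivered ≈ 622 mW

|Γ| = |(52 + j29.5)/(152 + j29.5)| = 0.386
|Γ|² = 0.149
P_refl = |Γ|²·P_inc = 109 mW, P_del = (1 − |Γ|²)·P_inc = 622 mW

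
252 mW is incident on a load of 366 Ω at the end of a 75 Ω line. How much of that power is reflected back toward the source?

Γ = (366 − 75)/(366 + 75) = 0.66
|Γ|² = 0.435
P_refl = |Γ|²·P_inc = 110 mW, P_del = (1 − |Γ|²)·P_inc = 142 mW

P_reflected ≈ 110 mW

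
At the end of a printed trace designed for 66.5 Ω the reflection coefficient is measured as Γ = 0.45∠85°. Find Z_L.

Z_L = Z_0·(1 + Γ)/(1 − Γ) = 66.5·(1.04 + j0.448)/(0.961 − j0.448)

Z_L ≈ 47.2 + j53 Ω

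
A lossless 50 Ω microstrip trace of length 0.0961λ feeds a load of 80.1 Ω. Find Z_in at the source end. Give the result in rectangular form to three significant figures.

Z_in ≈ 53.2 − j24.3 Ω

βl = 2π × 0.0961 = 34.6°
tan(βl) = tan(34.6°) = 0.69
Z_in = Z_0·(Z_L + jZ_0·tanβl)/(Z_0 + jZ_L·tanβl)
     = 50·(80.1 + j34.5)/(50 + j55.2)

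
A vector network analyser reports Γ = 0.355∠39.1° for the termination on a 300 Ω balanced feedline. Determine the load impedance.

Z_L = Z_0·(1 + Γ)/(1 − Γ) = 300·(1.28 + j0.224)/(0.725 − j0.224)

Z_L ≈ 456 + j234 Ω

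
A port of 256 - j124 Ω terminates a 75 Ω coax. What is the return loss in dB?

Γ = (181 − j124)/(331 − j124), |Γ| = 0.621
RL = −20·log₁₀|Γ| = −20·log₁₀(0.621)

RL ≈ 4.14 dB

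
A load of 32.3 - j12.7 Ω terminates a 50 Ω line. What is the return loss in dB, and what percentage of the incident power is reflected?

Γ = (-17.7 − j12.7)/(82.3 − j12.7), |Γ| = 0.262
RL = −20·log₁₀(0.262) = 11.6 dB
P_refl/P_inc = |Γ|² = 0.0684

RL ≈ 11.6 dB; 6.84% of incident power reflected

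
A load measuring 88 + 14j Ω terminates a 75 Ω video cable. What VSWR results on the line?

VSWR ≈ 1.26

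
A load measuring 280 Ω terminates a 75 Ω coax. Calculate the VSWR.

Γ = (280 − 75)/(280 + 75) = 0.577
VSWR = (1 + 0.577)/(1 − 0.577)

VSWR ≈ 3.73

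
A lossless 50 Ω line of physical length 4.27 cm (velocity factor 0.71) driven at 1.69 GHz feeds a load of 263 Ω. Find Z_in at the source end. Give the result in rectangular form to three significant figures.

Z_in ≈ 13 + j29.7 Ω

λ = v/f = 0.71·c / 1.69 GHz = 0.126 m
βl = 2π·l/λ = 2π × 0.339 = 122°
tan(βl) = tan(122°) = -1.6
Z_in = Z_0·(Z_L + jZ_0·tanβl)/(Z_0 + jZ_L·tanβl)
     = 50·(263 − j80.1)/(50 − j421)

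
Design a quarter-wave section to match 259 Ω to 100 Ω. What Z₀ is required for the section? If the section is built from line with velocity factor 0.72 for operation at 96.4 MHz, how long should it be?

Z_qwt = √(Z_0·R_L) = √(100 × 259) = √25900
λ = 0.72·c/f = 2.24 m, so l = λ/4 = 0.56 m

Z_qwt ≈ 161 Ω; length ≈ 56 cm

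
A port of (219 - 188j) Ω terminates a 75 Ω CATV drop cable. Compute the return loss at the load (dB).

Γ = (144 − j188)/(294 − j188), |Γ| = 0.679
RL = −20·log₁₀|Γ| = −20·log₁₀(0.679)

RL ≈ 3.37 dB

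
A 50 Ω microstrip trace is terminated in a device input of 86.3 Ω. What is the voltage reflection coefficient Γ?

Γ = (Z_L − Z_0)/(Z_L + Z_0) = (86.3 − 50)/(86.3 + 50) = 36.3/136.3

Γ = 0.266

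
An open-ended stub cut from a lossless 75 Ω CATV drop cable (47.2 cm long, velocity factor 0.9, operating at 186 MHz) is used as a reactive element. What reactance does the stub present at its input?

X_in ≈ 38.3 Ω (inductive)

λ = v/f = 0.9·c / 186 MHz = 1.45 m
βl = 2π·l/λ = 2π × 0.325 = 117°
tan(βl) = -1.96
For an open-ended stub, Z_in = −jZ_0·cot(βl) = −jZ_0/tan(βl)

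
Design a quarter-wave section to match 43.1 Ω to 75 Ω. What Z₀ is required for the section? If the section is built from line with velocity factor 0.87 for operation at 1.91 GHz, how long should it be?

Z_qwt = √(Z_0·R_L) = √(75 × 43.1) = √3232
λ = 0.87·c/f = 0.137 m, so l = λ/4 = 0.0342 m

Z_qwt ≈ 56.9 Ω; length ≈ 3.42 cm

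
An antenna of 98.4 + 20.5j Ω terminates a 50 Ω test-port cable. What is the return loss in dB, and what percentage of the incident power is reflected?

RL ≈ 9.1 dB; 12.3% of incident power reflected

Γ = (48.4 + j20.5)/(148.4 + j20.5), |Γ| = 0.351
RL = −20·log₁₀(0.351) = 9.1 dB
P_refl/P_inc = |Γ|² = 0.123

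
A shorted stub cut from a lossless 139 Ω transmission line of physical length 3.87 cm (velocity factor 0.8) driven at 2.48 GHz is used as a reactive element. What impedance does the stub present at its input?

λ = v/f = 0.8·c / 2.48 GHz = 0.0968 m
βl = 2π·l/λ = 2π × 0.4 = 144°
tan(βl) = -0.728
For a shorted stub, Z_in = jZ_0·tan(βl)

Z_in ≈ −j101 Ω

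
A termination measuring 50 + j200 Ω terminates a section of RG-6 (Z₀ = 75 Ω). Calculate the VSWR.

VSWR ≈ 12.8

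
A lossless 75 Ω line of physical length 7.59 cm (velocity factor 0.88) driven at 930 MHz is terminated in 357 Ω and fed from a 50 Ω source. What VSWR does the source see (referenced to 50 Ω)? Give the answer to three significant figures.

VSWR ≈ 3.22

λ = v/f = 0.88·c / 930 MHz = 0.284 m
βl = 2π·l/λ = 2π × 0.267 = 96.3°
tan(βl) = -9.12
Z_in = Z_0·(Z_L + jZ_0·tanβl)/(Z_0 + jZ_L·tanβl) = 15.9 + j7.85 Ω
Γ_s = (Z_in − Z_s)/(Z_in + Z_s) = (-34.1 + j7.85)/(65.9 + j7.85), |Γ_s| = 0.526
VSWR = (1 + |Γ_s|)/(1 − |Γ_s|)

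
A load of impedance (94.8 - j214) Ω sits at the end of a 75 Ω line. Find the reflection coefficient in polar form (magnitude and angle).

Γ = (Z_L − Z_0)/(Z_L + Z_0) = (19.8 − j214)/(169.8 − j214)
|Γ| = 215/273 = 0.787

Γ ≈ 0.787 ∠ -33.1°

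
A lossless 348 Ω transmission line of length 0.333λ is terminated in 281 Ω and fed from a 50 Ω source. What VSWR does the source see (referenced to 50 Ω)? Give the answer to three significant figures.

VSWR ≈ 7.88

βl = 2π × 0.333 = 120°
tan(βl) = -1.74
Z_in = Z_0·(Z_L + jZ_0·tanβl)/(Z_0 + jZ_L·tanβl) = 381 − j70.8 Ω
Γ_s = (Z_in − Z_s)/(Z_in + Z_s) = (331 − j70.8)/(431 − j70.8), |Γ_s| = 0.775
VSWR = (1 + |Γ_s|)/(1 − |Γ_s|)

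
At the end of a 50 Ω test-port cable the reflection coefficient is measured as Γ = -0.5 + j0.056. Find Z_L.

Z_L = Z_0·(1 + Γ)/(1 − Γ) = 50·(0.5 + j0.056)/(1.5 − j0.056)

Z_L ≈ 16.6 + j2.49 Ω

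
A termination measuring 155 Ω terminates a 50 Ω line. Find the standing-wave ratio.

Γ = (155 − 50)/(155 + 50) = 0.512
VSWR = (1 + 0.512)/(1 − 0.512)

VSWR ≈ 3.1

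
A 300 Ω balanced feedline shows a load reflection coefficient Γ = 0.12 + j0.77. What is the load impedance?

Z_L ≈ 86.2 + j338 Ω

Z_L = Z_0·(1 + Γ)/(1 − Γ) = 300·(1.12 + j0.77)/(0.88 − j0.77)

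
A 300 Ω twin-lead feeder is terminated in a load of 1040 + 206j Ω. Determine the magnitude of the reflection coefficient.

Γ = (Z_L − Z_0)/(Z_L + Z_0) = (740 + j206)/(1340 + j206)
|Γ| = 768/1360

|Γ| ≈ 0.567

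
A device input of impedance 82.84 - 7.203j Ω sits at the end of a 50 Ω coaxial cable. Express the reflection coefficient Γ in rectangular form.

Γ = (Z_L − Z_0)/(Z_L + Z_0) = (32.84 − j7.203)/(132.8 − j7.203)

Γ ≈ 0.249 − j0.0407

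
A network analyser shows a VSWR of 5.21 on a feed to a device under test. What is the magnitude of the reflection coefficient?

|Γ| = (S − 1)/(S + 1) = (5.21 − 1)/(5.21 + 1) = 4.21/6.21

|Γ| ≈ 0.678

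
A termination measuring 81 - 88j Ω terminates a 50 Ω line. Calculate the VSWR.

Γ = (Z_L − Z_0)/(Z_L + Z_0) = (31 − j88)/(131 − j88)
|Γ| = 93.3/158 = 0.591
VSWR = (1 + |Γ|)/(1 − |Γ|) = 1.59/0.409

VSWR ≈ 3.89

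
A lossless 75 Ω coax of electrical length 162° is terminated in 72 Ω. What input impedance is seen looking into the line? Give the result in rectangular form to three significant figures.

Z_in ≈ 72.5 − j1.74 Ω

tan(βl) = tan(162°) = -0.325
Z_in = Z_0·(Z_L + jZ_0·tanβl)/(Z_0 + jZ_L·tanβl)
     = 75·(72 − j24.4)/(75 − j23.4)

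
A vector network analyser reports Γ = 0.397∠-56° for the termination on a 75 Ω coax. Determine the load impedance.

Z_L ≈ 88.5 − j69.2 Ω

Z_L = Z_0·(1 + Γ)/(1 − Γ) = 75·(1.22 − j0.329)/(0.778 + j0.329)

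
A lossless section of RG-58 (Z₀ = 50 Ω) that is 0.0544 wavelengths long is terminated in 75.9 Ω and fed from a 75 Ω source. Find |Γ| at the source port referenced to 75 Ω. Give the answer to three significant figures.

|Γ| ≈ 0.141

βl = 2π × 0.0544 = 19.6°
tan(βl) = 0.356
Z_in = Z_0·(Z_L + jZ_0·tanβl)/(Z_0 + jZ_L·tanβl) = 66.2 − j18 Ω
Γ_s = (Z_in − Z_s)/(Z_in + Z_s) = (-8.8 − j18)/(141 − j18), |Γ_s| = 0.141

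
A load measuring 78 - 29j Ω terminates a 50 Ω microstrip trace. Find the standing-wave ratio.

VSWR ≈ 1.89

Γ = (Z_L − Z_0)/(Z_L + Z_0) = (28 − j29)/(128 − j29)
|Γ| = 40.3/131 = 0.307
VSWR = (1 + |Γ|)/(1 − |Γ|) = 1.31/0.693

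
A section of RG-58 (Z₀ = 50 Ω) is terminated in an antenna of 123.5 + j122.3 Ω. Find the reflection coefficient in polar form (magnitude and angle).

Γ = (Z_L − Z_0)/(Z_L + Z_0) = (73.5 + j122.3)/(173.5 + j122.3)
|Γ| = 143/212 = 0.672

Γ ≈ 0.672 ∠ 23.8°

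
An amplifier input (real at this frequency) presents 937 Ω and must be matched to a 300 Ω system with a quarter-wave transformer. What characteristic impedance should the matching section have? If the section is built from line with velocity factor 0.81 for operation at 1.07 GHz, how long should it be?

Z_qwt ≈ 530 Ω; length ≈ 5.68 cm

Z_qwt = √(Z_0·R_L) = √(300 × 937) = √281100
λ = 0.81·c/f = 0.227 m, so l = λ/4 = 0.0568 m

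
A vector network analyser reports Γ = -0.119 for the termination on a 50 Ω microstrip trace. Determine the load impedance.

Z_L ≈ 39.4 Ω

Z_L = Z_0·(1 + Γ)/(1 − Γ) = 50·(0.881)/(1.12)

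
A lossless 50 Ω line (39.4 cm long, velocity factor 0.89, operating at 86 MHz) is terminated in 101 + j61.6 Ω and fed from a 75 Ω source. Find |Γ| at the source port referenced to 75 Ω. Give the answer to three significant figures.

λ = v/f = 0.89·c / 86 MHz = 3.1 m
βl = 2π·l/λ = 2π × 0.127 = 45.7°
tan(βl) = 1.02
Z_in = Z_0·(Z_L + jZ_0·tanβl)/(Z_0 + jZ_L·tanβl) = 47.6 − j54.8 Ω
Γ_s = (Z_in − Z_s)/(Z_in + Z_s) = (-27.4 − j54.8)/(123 − j54.8), |Γ_s| = 0.457

|Γ| ≈ 0.457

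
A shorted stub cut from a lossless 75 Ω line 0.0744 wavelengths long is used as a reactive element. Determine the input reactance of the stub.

X_in ≈ 37.9 Ω (inductive)

βl = 2π × 0.0744 = 26.8°
tan(βl) = 0.505
For a shorted stub, Z_in = jZ_0·tan(βl)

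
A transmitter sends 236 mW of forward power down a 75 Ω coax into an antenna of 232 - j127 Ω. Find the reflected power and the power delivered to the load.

P_reflected ≈ 87.2 mW; P_delivered ≈ 149 mW

|Γ| = |(157 − j127)/(307 − j127)| = 0.608
|Γ|² = 0.369
P_refl = |Γ|²·P_inc = 87.2 mW, P_del = (1 − |Γ|²)·P_inc = 149 mW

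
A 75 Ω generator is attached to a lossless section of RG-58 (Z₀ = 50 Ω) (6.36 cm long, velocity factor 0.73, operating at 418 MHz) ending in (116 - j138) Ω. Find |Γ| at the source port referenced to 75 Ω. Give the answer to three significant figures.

λ = v/f = 0.73·c / 418 MHz = 0.524 m
βl = 2π·l/λ = 2π × 0.121 = 43.7°
tan(βl) = 0.956
Z_in = Z_0·(Z_L + jZ_0·tanβl)/(Z_0 + jZ_L·tanβl) = 12.2 − j32.3 Ω
Γ_s = (Z_in − Z_s)/(Z_in + Z_s) = (-62.8 − j32.3)/(87.2 − j32.3), |Γ_s| = 0.759

|Γ| ≈ 0.759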